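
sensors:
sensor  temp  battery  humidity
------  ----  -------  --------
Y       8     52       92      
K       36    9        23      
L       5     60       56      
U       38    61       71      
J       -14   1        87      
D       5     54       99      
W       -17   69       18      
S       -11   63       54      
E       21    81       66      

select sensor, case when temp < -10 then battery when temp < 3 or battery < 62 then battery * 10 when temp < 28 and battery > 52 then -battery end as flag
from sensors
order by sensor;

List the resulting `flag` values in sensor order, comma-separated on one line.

540, -81, 1, 90, 600, 63, 610, 69, 520

sensor=D: temp < 3 or battery < 62 → 540
sensor=E: temp < 28 and battery > 52 → -81
sensor=J: temp < -10 → 1
sensor=K: temp < 3 or battery < 62 → 90
sensor=L: temp < 3 or battery < 62 → 600
sensor=S: temp < -10 → 63
sensor=U: temp < 3 or battery < 62 → 610
sensor=W: temp < -10 → 69
sensor=Y: temp < 3 or battery < 62 → 520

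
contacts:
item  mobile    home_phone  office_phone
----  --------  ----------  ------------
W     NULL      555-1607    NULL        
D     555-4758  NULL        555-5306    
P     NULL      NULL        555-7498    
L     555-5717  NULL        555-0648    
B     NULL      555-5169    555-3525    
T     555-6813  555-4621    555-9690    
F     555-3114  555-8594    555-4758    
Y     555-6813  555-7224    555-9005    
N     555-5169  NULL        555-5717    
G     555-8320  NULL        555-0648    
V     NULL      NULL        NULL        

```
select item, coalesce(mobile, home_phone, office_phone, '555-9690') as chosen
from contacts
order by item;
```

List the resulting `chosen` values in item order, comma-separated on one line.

555-5169, 555-4758, 555-3114, 555-8320, 555-5717, 555-5169, 555-7498, 555-6813, 555-9690, 555-1607, 555-6813

item=B: mobile=NULL, home_phone=555-5169 → 555-5169
item=D: mobile=555-4758 → 555-4758
item=F: mobile=555-3114 → 555-3114
item=G: mobile=555-8320 → 555-8320
item=L: mobile=555-5717 → 555-5717
item=N: mobile=555-5169 → 555-5169
item=P: mobile=NULL, home_phone=NULL, office_phone=555-7498 → 555-7498
item=T: mobile=555-6813 → 555-6813
item=V: mobile=NULL, home_phone=NULL, office_phone=NULL, → literal 555-9690 → 555-9690
item=W: mobile=NULL, home_phone=555-1607 → 555-1607
item=Y: mobile=555-6813 → 555-6813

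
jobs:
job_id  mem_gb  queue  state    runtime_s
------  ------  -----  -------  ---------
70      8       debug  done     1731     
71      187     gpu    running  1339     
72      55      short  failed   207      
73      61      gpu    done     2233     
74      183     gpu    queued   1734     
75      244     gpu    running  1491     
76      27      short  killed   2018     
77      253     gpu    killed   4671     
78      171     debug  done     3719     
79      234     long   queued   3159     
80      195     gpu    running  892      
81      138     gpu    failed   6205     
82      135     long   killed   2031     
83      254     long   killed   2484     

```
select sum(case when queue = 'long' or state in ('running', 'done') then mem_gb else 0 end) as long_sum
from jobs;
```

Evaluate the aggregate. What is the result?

1489

job_id=70: ✓ → 8
job_id=71: ✓ → 187
job_id=72: ✗
job_id=73: ✓ → 61
job_id=74: ✗
job_id=75: ✓ → 244
job_id=76: ✗
job_id=77: ✗
job_id=78: ✓ → 171
job_id=79: ✓ → 234
job_id=80: ✓ → 195
job_id=81: ✗
job_id=82: ✓ → 135
job_id=83: ✓ → 254
long_sum = 8 + 187 + 61 + 244 + 171 + 234 + 195 + 135 + 254 = 1489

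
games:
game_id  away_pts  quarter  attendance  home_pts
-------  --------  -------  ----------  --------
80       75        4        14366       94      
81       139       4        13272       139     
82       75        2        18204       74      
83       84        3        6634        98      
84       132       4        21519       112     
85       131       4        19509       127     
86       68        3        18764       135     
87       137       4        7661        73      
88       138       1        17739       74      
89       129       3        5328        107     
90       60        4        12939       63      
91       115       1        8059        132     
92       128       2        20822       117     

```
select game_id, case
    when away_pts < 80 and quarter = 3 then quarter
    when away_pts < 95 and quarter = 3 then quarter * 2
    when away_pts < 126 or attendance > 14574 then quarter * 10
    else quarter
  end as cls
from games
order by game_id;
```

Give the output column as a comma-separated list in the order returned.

40, 4, 20, 6, 40, 40, 3, 4, 10, 3, 40, 10, 20

game_id=80: away_pts < 126 or attendance > 14574 → 40
game_id=81: ELSE → 4
game_id=82: away_pts < 126 or attendance > 14574 → 20
game_id=83: away_pts < 95 and quarter = 3 → 6
game_id=84: away_pts < 126 or attendance > 14574 → 40
game_id=85: away_pts < 126 or attendance > 14574 → 40
game_id=86: away_pts < 80 and quarter = 3 → 3
game_id=87: ELSE → 4
game_id=88: away_pts < 126 or attendance > 14574 → 10
game_id=89: ELSE → 3
game_id=90: away_pts < 126 or attendance > 14574 → 40
game_id=91: away_pts < 126 or attendance > 14574 → 10
game_id=92: away_pts < 126 or attendance > 14574 → 20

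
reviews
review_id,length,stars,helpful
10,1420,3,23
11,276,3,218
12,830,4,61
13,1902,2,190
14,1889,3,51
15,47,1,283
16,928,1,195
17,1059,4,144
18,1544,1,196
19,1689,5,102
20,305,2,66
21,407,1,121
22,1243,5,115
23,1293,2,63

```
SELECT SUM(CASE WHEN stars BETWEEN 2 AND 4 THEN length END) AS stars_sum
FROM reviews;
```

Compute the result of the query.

8974

review_id=10: ✓ → 1420
review_id=11: ✓ → 276
review_id=12: ✓ → 830
review_id=13: ✓ → 1902
review_id=14: ✓ → 1889
review_id=15: ✗
review_id=16: ✗
review_id=17: ✓ → 1059
review_id=18: ✗
review_id=19: ✗
review_id=20: ✓ → 305
review_id=21: ✗
review_id=22: ✗
review_id=23: ✓ → 1293
stars_sum = 1420 + 276 + 830 + 1902 + 1889 + 1059 + 305 + 1293 = 8974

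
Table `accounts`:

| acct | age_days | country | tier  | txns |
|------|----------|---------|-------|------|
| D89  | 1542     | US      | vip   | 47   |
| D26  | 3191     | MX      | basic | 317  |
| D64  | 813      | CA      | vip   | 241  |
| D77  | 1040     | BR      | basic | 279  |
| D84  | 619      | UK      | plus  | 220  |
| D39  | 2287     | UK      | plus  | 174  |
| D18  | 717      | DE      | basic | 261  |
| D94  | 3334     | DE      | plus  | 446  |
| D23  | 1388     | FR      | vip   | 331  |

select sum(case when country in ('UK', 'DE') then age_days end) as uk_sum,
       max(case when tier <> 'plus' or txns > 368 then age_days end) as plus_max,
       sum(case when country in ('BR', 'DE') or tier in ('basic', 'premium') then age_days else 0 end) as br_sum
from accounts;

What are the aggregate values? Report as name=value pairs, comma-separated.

[uk_sum: country in ('UK', 'DE')]
acct=D89: ✗
acct=D26: ✗
acct=D64: ✗
acct=D77: ✗
acct=D84: ✓ → 619
acct=D39: ✓ → 2287
acct=D18: ✓ → 717
acct=D94: ✓ → 3334
acct=D23: ✗
uk_sum = 619 + 2287 + 717 + 3334 = 6957
—
[plus_max: tier <> 'plus' or txns > 368]
acct=D89: ✓ → 1542
acct=D26: ✓ → 3191
acct=D64: ✓ → 813
acct=D77: ✓ → 1040
acct=D84: ✗
acct=D39: ✗
acct=D18: ✓ → 717
acct=D94: ✓ → 3334
acct=D23: ✓ → 1388
plus_max = MAX(1542, 3191, 813, 1040, 717, 3334, 1388) = 3334
—
[br_sum: country in ('BR', 'DE') or tier in ('basic', 'premium')]
acct=D89: ✗
acct=D26: ✓ → 3191
acct=D64: ✗
acct=D77: ✓ → 1040
acct=D84: ✗
acct=D39: ✗
acct=D18: ✓ → 717
acct=D94: ✓ → 3334
acct=D23: ✗
br_sum = 3191 + 1040 + 717 + 3334 = 8282

uk_sum=6957, plus_max=3334, br_sum=8282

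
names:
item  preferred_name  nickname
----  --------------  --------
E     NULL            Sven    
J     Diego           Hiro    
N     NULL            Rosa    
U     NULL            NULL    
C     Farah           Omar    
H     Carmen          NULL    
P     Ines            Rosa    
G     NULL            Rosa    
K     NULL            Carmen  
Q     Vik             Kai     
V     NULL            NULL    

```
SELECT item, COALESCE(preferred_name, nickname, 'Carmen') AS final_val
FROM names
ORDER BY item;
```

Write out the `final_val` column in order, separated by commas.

item=C: preferred_name=Farah → Farah
item=E: preferred_name=NULL, nickname=Sven → Sven
item=G: preferred_name=NULL, nickname=Rosa → Rosa
item=H: preferred_name=Carmen → Carmen
item=J: preferred_name=Diego → Diego
item=K: preferred_name=NULL, nickname=Carmen → Carmen
item=N: preferred_name=NULL, nickname=Rosa → Rosa
item=P: preferred_name=Ines → Ines
item=Q: preferred_name=Vik → Vik
item=U: preferred_name=NULL, nickname=NULL, → literal Carmen → Carmen
item=V: preferred_name=NULL, nickname=NULL, → literal Carmen → Carmen

Farah, Sven, Rosa, Carmen, Diego, Carmen, Rosa, Ines, Vik, Carmen, Carmen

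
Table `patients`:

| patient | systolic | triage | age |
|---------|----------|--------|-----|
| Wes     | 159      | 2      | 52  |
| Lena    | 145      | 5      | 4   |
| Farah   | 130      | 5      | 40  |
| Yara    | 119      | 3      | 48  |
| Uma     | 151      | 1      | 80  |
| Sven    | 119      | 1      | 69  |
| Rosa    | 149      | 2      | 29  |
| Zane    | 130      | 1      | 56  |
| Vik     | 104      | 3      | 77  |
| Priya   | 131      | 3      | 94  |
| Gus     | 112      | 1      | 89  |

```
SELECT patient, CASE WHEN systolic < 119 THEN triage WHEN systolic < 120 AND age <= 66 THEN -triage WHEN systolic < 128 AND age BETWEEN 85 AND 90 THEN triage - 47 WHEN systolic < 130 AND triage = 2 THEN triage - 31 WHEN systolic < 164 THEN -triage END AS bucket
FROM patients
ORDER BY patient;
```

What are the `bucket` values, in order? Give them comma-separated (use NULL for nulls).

-5, 1, -5, -3, -2, -1, -1, 3, -2, -3, -1

patient=Farah: systolic < 164 → -5
patient=Gus: systolic < 119 → 1
patient=Lena: systolic < 164 → -5
patient=Priya: systolic < 164 → -3
patient=Rosa: systolic < 164 → -2
patient=Sven: systolic < 164 → -1
patient=Uma: systolic < 164 → -1
patient=Vik: systolic < 119 → 3
patient=Wes: systolic < 164 → -2
patient=Yara: systolic < 120 AND age <= 66 → -3
patient=Zane: systolic < 164 → -1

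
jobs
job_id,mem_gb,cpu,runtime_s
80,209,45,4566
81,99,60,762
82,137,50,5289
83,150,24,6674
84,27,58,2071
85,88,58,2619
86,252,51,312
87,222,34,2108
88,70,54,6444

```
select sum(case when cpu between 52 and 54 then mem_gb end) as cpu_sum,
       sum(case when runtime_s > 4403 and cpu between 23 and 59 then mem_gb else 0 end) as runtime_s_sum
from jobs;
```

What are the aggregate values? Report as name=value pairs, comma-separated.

[cpu_sum: cpu between 52 and 54]
job_id=80: ✗
job_id=81: ✗
job_id=82: ✗
job_id=83: ✗
job_id=84: ✗
job_id=85: ✗
job_id=86: ✗
job_id=87: ✗
job_id=88: ✓ → 70
cpu_sum = 70
—
[runtime_s_sum: runtime_s > 4403 and cpu between 23 and 59]
job_id=80: ✓ → 209
job_id=81: ✗
job_id=82: ✓ → 137
job_id=83: ✓ → 150
job_id=84: ✗
job_id=85: ✗
job_id=86: ✗
job_id=87: ✗
job_id=88: ✓ → 70
runtime_s_sum = 209 + 137 + 150 + 70 = 566

cpu_sum=70, runtime_s_sum=566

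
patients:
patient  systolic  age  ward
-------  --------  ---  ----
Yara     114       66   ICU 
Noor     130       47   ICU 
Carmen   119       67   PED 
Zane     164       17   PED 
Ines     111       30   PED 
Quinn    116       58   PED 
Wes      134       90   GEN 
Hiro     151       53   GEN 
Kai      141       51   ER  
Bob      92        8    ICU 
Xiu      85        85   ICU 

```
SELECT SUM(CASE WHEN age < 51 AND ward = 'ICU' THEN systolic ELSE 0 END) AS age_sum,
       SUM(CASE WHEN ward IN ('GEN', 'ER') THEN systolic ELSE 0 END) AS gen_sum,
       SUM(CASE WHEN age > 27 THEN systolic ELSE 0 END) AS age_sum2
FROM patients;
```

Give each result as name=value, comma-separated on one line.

age_sum=222, gen_sum=426, age_sum2=1101

[age_sum: age < 51 AND ward = 'ICU']
patient=Yara: ✗
patient=Noor: ✓ → 130
patient=Carmen: ✗
patient=Zane: ✗
patient=Ines: ✗
patient=Quinn: ✗
patient=Wes: ✗
patient=Hiro: ✗
patient=Kai: ✗
patient=Bob: ✓ → 92
patient=Xiu: ✗
age_sum = 130 + 92 = 222
—
[gen_sum: ward IN ('GEN', 'ER')]
patient=Yara: ✗
patient=Noor: ✗
patient=Carmen: ✗
patient=Zane: ✗
patient=Ines: ✗
patient=Quinn: ✗
patient=Wes: ✓ → 134
patient=Hiro: ✓ → 151
patient=Kai: ✓ → 141
patient=Bob: ✗
patient=Xiu: ✗
gen_sum = 134 + 151 + 141 = 426
—
[age_sum2: age > 27]
patient=Yara: ✓ → 114
patient=Noor: ✓ → 130
patient=Carmen: ✓ → 119
patient=Zane: ✗
patient=Ines: ✓ → 111
patient=Quinn: ✓ → 116
patient=Wes: ✓ → 134
patient=Hiro: ✓ → 151
patient=Kai: ✓ → 141
patient=Bob: ✗
patient=Xiu: ✓ → 85
age_sum2 = 114 + 130 + 119 + 111 + 116 + 134 + 151 + 141 + 85 = 1101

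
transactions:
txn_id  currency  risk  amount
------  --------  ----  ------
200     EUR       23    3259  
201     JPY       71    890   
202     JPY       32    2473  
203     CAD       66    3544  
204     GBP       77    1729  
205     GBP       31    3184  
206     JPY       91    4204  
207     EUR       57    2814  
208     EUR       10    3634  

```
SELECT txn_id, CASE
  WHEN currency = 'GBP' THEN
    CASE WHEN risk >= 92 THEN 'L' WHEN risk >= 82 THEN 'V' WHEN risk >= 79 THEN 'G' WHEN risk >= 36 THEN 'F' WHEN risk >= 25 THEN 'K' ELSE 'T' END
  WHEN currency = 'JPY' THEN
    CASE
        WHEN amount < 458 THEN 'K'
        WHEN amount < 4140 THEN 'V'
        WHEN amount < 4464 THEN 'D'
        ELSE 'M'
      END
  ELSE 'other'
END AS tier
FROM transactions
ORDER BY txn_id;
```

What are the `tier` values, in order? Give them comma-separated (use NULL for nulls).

other, V, V, other, F, K, D, other, other

txn_id=200: currency='EUR' → outer ELSE → other
txn_id=201: currency='JPY' → inner[amount < 4140] → V
txn_id=202: currency='JPY' → inner[amount < 4140] → V
txn_id=203: currency='CAD' → outer ELSE → other
txn_id=204: currency='GBP' → inner[risk >= 36] → F
txn_id=205: currency='GBP' → inner[risk >= 25] → K
txn_id=206: currency='JPY' → inner[amount < 4464] → D
txn_id=207: currency='EUR' → outer ELSE → other
txn_id=208: currency='EUR' → outer ELSE → other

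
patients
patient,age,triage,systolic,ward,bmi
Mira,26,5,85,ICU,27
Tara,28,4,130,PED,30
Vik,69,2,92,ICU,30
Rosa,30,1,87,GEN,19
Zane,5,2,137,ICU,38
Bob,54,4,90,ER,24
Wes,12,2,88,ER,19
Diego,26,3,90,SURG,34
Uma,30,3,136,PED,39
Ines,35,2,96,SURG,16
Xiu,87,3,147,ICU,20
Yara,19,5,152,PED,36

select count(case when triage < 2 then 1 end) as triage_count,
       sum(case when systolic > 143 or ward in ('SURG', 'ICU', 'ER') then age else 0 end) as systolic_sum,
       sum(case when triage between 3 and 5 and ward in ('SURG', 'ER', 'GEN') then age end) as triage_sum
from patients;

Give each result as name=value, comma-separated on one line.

[triage_count: triage < 2]
patient=Mira: ✗
patient=Tara: ✗
patient=Vik: ✗
patient=Rosa: ✓ → 1
patient=Zane: ✗
patient=Bob: ✗
patient=Wes: ✗
patient=Diego: ✗
patient=Uma: ✗
patient=Ines: ✗
patient=Xiu: ✗
patient=Yara: ✗
triage_count = COUNT(1) = 1
—
[systolic_sum: systolic > 143 or ward in ('SURG', 'ICU', 'ER')]
patient=Mira: ✓ → 26
patient=Tara: ✗
patient=Vik: ✓ → 69
patient=Rosa: ✗
patient=Zane: ✓ → 5
patient=Bob: ✓ → 54
patient=Wes: ✓ → 12
patient=Diego: ✓ → 26
patient=Uma: ✗
patient=Ines: ✓ → 35
patient=Xiu: ✓ → 87
patient=Yara: ✓ → 19
systolic_sum = 26 + 69 + 5 + 54 + 12 + 26 + 35 + 87 + 19 = 333
—
[triage_sum: triage between 3 and 5 and ward in ('SURG', 'ER', 'GEN')]
patient=Mira: ✗
patient=Tara: ✗
patient=Vik: ✗
patient=Rosa: ✗
patient=Zane: ✗
patient=Bob: ✓ → 54
patient=Wes: ✗
patient=Diego: ✓ → 26
patient=Uma: ✗
patient=Ines: ✗
patient=Xiu: ✗
patient=Yara: ✗
triage_sum = 54 + 26 = 80

triage_count=1, systolic_sum=333, triage_sum=80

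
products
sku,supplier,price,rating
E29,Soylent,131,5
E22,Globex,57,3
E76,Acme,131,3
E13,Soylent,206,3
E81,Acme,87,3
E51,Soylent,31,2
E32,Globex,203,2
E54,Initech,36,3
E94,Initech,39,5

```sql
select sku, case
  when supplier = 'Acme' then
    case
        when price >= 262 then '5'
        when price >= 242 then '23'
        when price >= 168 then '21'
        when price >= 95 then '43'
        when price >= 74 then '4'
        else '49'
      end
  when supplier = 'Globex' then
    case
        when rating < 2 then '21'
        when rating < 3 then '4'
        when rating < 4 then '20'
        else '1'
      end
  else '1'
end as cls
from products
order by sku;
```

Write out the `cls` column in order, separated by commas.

1, 20, 1, 4, 1, 1, 43, 4, 1

sku=E13: supplier='Soylent' → outer ELSE → 1
sku=E22: supplier='Globex' → inner[rating < 4] → 20
sku=E29: supplier='Soylent' → outer ELSE → 1
sku=E32: supplier='Globex' → inner[rating < 3] → 4
sku=E51: supplier='Soylent' → outer ELSE → 1
sku=E54: supplier='Initech' → outer ELSE → 1
sku=E76: supplier='Acme' → inner[price >= 95] → 43
sku=E81: supplier='Acme' → inner[price >= 74] → 4
sku=E94: supplier='Initech' → outer ELSE → 1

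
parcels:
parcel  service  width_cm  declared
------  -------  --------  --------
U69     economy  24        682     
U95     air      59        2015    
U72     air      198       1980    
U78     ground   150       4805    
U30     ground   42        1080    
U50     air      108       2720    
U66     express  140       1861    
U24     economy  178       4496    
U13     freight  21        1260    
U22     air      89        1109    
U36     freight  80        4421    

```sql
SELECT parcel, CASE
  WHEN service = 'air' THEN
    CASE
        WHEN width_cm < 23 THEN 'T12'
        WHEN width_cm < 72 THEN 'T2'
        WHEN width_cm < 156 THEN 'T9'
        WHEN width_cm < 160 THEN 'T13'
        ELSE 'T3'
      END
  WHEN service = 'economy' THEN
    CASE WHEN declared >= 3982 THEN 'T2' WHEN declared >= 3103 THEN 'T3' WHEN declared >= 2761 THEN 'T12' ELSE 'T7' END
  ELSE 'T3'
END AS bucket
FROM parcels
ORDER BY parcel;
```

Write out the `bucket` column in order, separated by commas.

parcel=U13: service='freight' → outer ELSE → T3
parcel=U22: service='air' → inner[width_cm < 156] → T9
parcel=U24: service='economy' → inner[declared >= 3982] → T2
parcel=U30: service='ground' → outer ELSE → T3
parcel=U36: service='freight' → outer ELSE → T3
parcel=U50: service='air' → inner[width_cm < 156] → T9
parcel=U66: service='express' → outer ELSE → T3
parcel=U69: service='economy' → inner[ELSE] → T7
parcel=U72: service='air' → inner[ELSE] → T3
parcel=U78: service='ground' → outer ELSE → T3
parcel=U95: service='air' → inner[width_cm < 72] → T2

T3, T9, T2, T3, T3, T9, T3, T7, T3, T3, T2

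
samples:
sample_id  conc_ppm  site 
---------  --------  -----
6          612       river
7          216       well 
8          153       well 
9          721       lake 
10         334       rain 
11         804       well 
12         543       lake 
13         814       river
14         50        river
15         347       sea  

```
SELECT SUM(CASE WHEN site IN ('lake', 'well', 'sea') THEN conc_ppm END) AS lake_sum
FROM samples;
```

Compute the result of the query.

2784

sample_id=6: ✗
sample_id=7: ✓ → 216
sample_id=8: ✓ → 153
sample_id=9: ✓ → 721
sample_id=10: ✗
sample_id=11: ✓ → 804
sample_id=12: ✓ → 543
sample_id=13: ✗
sample_id=14: ✗
sample_id=15: ✓ → 347
lake_sum = 216 + 153 + 721 + 804 + 543 + 347 = 2784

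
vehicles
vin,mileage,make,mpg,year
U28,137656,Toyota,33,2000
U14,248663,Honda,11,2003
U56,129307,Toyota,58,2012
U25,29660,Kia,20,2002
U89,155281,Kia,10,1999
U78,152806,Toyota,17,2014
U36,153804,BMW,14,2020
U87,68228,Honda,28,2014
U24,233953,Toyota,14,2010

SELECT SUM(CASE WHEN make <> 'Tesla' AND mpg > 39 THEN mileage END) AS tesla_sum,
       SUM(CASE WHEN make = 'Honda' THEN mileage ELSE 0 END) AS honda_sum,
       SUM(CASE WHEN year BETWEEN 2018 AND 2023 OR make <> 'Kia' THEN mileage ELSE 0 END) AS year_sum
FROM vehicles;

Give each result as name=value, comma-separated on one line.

[tesla_sum: make <> 'Tesla' AND mpg > 39]
vin=U28: ✗
vin=U14: ✗
vin=U56: ✓ → 129307
vin=U25: ✗
vin=U89: ✗
vin=U78: ✗
vin=U36: ✗
vin=U87: ✗
vin=U24: ✗
tesla_sum = 129307
—
[honda_sum: make = 'Honda']
vin=U28: ✗
vin=U14: ✓ → 248663
vin=U56: ✗
vin=U25: ✗
vin=U89: ✗
vin=U78: ✗
vin=U36: ✗
vin=U87: ✓ → 68228
vin=U24: ✗
honda_sum = 248663 + 68228 = 316891
—
[year_sum: year BETWEEN 2018 AND 2023 OR make <> 'Kia']
vin=U28: ✓ → 137656
vin=U14: ✓ → 248663
vin=U56: ✓ → 129307
vin=U25: ✗
vin=U89: ✗
vin=U78: ✓ → 152806
vin=U36: ✓ → 153804
vin=U87: ✓ → 68228
vin=U24: ✓ → 233953
year_sum = 137656 + 248663 + 129307 + 152806 + 153804 + 68228 + 233953 = 1124417

tesla_sum=129307, honda_sum=316891, year_sum=1124417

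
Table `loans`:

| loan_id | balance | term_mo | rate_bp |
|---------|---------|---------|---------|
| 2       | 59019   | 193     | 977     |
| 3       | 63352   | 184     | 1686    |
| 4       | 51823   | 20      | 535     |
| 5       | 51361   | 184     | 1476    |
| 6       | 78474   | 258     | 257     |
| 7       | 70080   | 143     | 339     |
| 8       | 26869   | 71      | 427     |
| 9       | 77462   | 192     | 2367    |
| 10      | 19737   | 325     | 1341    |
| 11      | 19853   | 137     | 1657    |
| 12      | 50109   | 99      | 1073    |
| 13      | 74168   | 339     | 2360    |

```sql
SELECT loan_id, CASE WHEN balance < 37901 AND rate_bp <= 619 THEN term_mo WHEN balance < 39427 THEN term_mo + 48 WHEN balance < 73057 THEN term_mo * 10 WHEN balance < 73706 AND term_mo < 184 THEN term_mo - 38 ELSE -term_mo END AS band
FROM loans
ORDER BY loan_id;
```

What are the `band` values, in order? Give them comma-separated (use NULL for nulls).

1930, 1840, 200, 1840, -258, 1430, 71, -192, 373, 185, 990, -339

loan_id=2: balance < 73057 → 1930
loan_id=3: balance < 73057 → 1840
loan_id=4: balance < 73057 → 200
loan_id=5: balance < 73057 → 1840
loan_id=6: ELSE → -258
loan_id=7: balance < 73057 → 1430
loan_id=8: balance < 37901 AND rate_bp <= 619 → 71
loan_id=9: ELSE → -192
loan_id=10: balance < 39427 → 373
loan_id=11: balance < 39427 → 185
loan_id=12: balance < 73057 → 990
loan_id=13: ELSE → -339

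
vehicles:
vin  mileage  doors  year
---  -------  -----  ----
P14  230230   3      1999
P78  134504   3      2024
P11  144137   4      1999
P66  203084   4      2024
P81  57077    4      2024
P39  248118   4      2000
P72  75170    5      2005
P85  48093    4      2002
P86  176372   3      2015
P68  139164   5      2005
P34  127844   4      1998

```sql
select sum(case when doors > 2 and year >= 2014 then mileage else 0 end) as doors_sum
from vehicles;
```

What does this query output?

571037

vin=P14: ✗
vin=P78: ✓ → 134504
vin=P11: ✗
vin=P66: ✓ → 203084
vin=P81: ✓ → 57077
vin=P39: ✗
vin=P72: ✗
vin=P85: ✗
vin=P86: ✓ → 176372
vin=P68: ✗
vin=P34: ✗
doors_sum = 134504 + 203084 + 57077 + 176372 = 571037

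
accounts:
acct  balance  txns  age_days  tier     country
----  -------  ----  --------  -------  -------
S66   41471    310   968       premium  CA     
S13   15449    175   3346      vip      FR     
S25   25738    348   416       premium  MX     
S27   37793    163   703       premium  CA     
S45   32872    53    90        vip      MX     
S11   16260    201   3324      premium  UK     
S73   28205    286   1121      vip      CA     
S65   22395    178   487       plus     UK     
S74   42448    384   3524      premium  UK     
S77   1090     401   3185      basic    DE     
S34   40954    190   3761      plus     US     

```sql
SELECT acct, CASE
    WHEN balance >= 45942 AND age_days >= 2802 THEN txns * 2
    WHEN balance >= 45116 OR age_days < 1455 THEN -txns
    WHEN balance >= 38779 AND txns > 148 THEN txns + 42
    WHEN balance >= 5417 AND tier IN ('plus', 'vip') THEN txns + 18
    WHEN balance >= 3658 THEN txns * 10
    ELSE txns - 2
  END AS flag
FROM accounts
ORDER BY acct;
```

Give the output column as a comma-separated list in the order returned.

acct=S11: balance >= 3658 → 2010
acct=S13: balance >= 5417 AND tier IN ('plus', 'vip') → 193
acct=S25: balance >= 45116 OR age_days < 1455 → -348
acct=S27: balance >= 45116 OR age_days < 1455 → -163
acct=S34: balance >= 38779 AND txns > 148 → 232
acct=S45: balance >= 45116 OR age_days < 1455 → -53
acct=S65: balance >= 45116 OR age_days < 1455 → -178
acct=S66: balance >= 45116 OR age_days < 1455 → -310
acct=S73: balance >= 45116 OR age_days < 1455 → -286
acct=S74: balance >= 38779 AND txns > 148 → 426
acct=S77: ELSE → 399

2010, 193, -348, -163, 232, -53, -178, -310, -286, 426, 399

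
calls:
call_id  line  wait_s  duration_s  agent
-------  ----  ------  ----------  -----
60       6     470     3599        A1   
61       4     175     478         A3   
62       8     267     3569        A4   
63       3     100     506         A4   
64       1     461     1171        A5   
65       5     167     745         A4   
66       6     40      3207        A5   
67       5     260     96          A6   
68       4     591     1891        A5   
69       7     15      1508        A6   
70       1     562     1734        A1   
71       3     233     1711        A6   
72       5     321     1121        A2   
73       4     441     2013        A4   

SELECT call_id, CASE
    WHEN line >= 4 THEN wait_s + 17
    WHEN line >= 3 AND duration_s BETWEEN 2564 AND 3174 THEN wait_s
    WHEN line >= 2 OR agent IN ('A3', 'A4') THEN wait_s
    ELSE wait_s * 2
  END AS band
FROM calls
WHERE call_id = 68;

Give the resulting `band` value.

call_id = 68: line=4, wait_s=591, duration_s=1891, agent=A5.
line >= 4 → true → 608

608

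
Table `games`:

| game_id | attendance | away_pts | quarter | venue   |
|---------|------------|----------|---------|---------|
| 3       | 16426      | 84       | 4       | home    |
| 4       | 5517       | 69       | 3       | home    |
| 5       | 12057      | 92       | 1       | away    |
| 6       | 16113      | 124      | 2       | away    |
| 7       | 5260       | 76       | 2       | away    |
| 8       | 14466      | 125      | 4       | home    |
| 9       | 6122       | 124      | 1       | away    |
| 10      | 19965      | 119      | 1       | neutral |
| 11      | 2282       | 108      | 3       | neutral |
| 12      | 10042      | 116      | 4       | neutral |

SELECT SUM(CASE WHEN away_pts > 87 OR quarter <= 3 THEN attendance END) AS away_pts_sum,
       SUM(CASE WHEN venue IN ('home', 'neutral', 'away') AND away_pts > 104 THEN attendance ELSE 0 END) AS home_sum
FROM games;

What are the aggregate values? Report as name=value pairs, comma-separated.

[away_pts_sum: away_pts > 87 OR quarter <= 3]
game_id=3: ✗
game_id=4: ✓ → 5517
game_id=5: ✓ → 12057
game_id=6: ✓ → 16113
game_id=7: ✓ → 5260
game_id=8: ✓ → 14466
game_id=9: ✓ → 6122
game_id=10: ✓ → 19965
game_id=11: ✓ → 2282
game_id=12: ✓ → 10042
away_pts_sum = 5517 + 12057 + 16113 + 5260 + 14466 + 6122 + 19965 + 2282 + 10042 = 91824
—
[home_sum: venue IN ('home', 'neutral', 'away') AND away_pts > 104]
game_id=3: ✗
game_id=4: ✗
game_id=5: ✗
game_id=6: ✓ → 16113
game_id=7: ✗
game_id=8: ✓ → 14466
game_id=9: ✓ → 6122
game_id=10: ✓ → 19965
game_id=11: ✓ → 2282
game_id=12: ✓ → 10042
home_sum = 16113 + 14466 + 6122 + 19965 + 2282 + 10042 = 68990

away_pts_sum=91824, home_sum=68990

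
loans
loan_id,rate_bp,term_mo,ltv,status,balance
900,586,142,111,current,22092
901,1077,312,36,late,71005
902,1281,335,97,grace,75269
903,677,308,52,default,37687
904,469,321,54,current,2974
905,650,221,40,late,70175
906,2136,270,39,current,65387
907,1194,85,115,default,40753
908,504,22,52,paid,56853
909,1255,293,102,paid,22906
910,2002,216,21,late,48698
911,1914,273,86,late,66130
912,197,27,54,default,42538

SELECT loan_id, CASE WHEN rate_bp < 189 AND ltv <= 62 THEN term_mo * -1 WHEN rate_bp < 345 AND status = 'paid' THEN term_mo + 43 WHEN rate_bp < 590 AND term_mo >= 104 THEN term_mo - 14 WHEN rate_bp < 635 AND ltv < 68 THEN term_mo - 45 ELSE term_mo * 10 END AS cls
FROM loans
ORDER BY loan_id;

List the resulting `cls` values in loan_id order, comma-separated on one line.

128, 3120, 3350, 3080, 307, 2210, 2700, 850, -23, 2930, 2160, 2730, -18

loan_id=900: rate_bp < 590 AND term_mo >= 104 → 128
loan_id=901: ELSE → 3120
loan_id=902: ELSE → 3350
loan_id=903: ELSE → 3080
loan_id=904: rate_bp < 590 AND term_mo >= 104 → 307
loan_id=905: ELSE → 2210
loan_id=906: ELSE → 2700
loan_id=907: ELSE → 850
loan_id=908: rate_bp < 635 AND ltv < 68 → -23
loan_id=909: ELSE → 2930
loan_id=910: ELSE → 2160
loan_id=911: ELSE → 2730
loan_id=912: rate_bp < 635 AND ltv < 68 → -18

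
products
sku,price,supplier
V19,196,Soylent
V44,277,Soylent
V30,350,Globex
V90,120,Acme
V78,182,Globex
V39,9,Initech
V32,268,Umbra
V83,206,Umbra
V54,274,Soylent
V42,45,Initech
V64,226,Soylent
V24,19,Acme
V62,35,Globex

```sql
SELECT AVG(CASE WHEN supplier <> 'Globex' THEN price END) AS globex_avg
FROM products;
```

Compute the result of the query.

sku=V19: ✓ → 196
sku=V44: ✓ → 277
sku=V30: ✗
sku=V90: ✓ → 120
sku=V78: ✗
sku=V39: ✓ → 9
sku=V32: ✓ → 268
sku=V83: ✓ → 206
sku=V54: ✓ → 274
sku=V42: ✓ → 45
sku=V64: ✓ → 226
sku=V24: ✓ → 19
sku=V62: ✗
globex_avg = (196 + 277 + 120 + 9 + 268 + 206 + 274 + 45 + 226 + 19) / 10 = 164

164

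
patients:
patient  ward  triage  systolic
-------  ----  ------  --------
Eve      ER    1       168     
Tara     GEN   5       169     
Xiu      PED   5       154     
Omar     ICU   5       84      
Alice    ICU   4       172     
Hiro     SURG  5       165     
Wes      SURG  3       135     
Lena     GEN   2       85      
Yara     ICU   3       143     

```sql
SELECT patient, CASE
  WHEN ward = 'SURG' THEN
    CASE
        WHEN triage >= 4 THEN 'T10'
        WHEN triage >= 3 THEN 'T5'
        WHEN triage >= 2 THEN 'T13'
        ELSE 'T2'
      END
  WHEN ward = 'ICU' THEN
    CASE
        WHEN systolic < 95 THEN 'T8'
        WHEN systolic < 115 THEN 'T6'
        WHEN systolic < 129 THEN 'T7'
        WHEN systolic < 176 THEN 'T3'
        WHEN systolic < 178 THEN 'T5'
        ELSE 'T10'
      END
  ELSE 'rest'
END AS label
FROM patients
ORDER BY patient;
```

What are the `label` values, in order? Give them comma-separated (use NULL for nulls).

patient=Alice: ward='ICU' → inner[systolic < 176] → T3
patient=Eve: ward='ER' → outer ELSE → rest
patient=Hiro: ward='SURG' → inner[triage >= 4] → T10
patient=Lena: ward='GEN' → outer ELSE → rest
patient=Omar: ward='ICU' → inner[systolic < 95] → T8
patient=Tara: ward='GEN' → outer ELSE → rest
patient=Wes: ward='SURG' → inner[triage >= 3] → T5
patient=Xiu: ward='PED' → outer ELSE → rest
patient=Yara: ward='ICU' → inner[systolic < 176] → T3

T3, rest, T10, rest, T8, rest, T5, rest, T3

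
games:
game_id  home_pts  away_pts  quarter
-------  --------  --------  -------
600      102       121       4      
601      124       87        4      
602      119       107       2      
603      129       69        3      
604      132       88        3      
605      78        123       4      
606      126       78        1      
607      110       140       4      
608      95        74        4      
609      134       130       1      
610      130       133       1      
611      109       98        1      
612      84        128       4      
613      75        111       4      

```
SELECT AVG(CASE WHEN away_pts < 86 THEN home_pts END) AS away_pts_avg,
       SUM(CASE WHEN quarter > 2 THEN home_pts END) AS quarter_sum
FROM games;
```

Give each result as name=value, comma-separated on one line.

away_pts_avg=116.6666666667, quarter_sum=929

[away_pts_avg: away_pts < 86]
game_id=600: ✗
game_id=601: ✗
game_id=602: ✗
game_id=603: ✓ → 129
game_id=604: ✗
game_id=605: ✗
game_id=606: ✓ → 126
game_id=607: ✗
game_id=608: ✓ → 95
game_id=609: ✗
game_id=610: ✗
game_id=611: ✗
game_id=612: ✗
game_id=613: ✗
away_pts_avg = (129 + 126 + 95) / 3 = 116.6666666667
—
[quarter_sum: quarter > 2]
game_id=600: ✓ → 102
game_id=601: ✓ → 124
game_id=602: ✗
game_id=603: ✓ → 129
game_id=604: ✓ → 132
game_id=605: ✓ → 78
game_id=606: ✗
game_id=607: ✓ → 110
game_id=608: ✓ → 95
game_id=609: ✗
game_id=610: ✗
game_id=611: ✗
game_id=612: ✓ → 84
game_id=613: ✓ → 75
quarter_sum = 102 + 124 + 129 + 132 + 78 + 110 + 95 + 84 + 75 = 929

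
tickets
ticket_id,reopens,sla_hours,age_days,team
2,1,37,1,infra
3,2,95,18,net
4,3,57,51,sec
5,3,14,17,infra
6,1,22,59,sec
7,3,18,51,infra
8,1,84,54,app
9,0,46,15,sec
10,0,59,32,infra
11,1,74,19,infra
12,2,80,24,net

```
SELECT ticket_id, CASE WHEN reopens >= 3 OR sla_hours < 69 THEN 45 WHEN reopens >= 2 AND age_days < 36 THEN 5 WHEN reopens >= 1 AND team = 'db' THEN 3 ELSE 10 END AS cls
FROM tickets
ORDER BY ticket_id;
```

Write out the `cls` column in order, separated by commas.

45, 5, 45, 45, 45, 45, 10, 45, 45, 10, 5

ticket_id=2: reopens >= 3 OR sla_hours < 69 → 45
ticket_id=3: reopens >= 2 AND age_days < 36 → 5
ticket_id=4: reopens >= 3 OR sla_hours < 69 → 45
ticket_id=5: reopens >= 3 OR sla_hours < 69 → 45
ticket_id=6: reopens >= 3 OR sla_hours < 69 → 45
ticket_id=7: reopens >= 3 OR sla_hours < 69 → 45
ticket_id=8: ELSE → 10
ticket_id=9: reopens >= 3 OR sla_hours < 69 → 45
ticket_id=10: reopens >= 3 OR sla_hours < 69 → 45
ticket_id=11: ELSE → 10
ticket_id=12: reopens >= 2 AND age_days < 36 → 5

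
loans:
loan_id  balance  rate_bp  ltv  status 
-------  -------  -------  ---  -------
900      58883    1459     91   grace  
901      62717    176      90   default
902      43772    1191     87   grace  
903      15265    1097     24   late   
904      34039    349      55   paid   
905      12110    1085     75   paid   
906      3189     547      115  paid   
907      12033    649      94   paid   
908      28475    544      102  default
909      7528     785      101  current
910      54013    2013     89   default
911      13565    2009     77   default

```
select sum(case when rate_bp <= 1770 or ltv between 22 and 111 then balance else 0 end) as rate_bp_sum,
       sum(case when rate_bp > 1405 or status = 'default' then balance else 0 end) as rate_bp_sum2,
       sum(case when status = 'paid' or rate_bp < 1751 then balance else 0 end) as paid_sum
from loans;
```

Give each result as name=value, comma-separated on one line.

[rate_bp_sum: rate_bp <= 1770 or ltv between 22 and 111]
loan_id=900: ✓ → 58883
loan_id=901: ✓ → 62717
loan_id=902: ✓ → 43772
loan_id=903: ✓ → 15265
loan_id=904: ✓ → 34039
loan_id=905: ✓ → 12110
loan_id=906: ✓ → 3189
loan_id=907: ✓ → 12033
loan_id=908: ✓ → 28475
loan_id=909: ✓ → 7528
loan_id=910: ✓ → 54013
loan_id=911: ✓ → 13565
rate_bp_sum = 58883 + 62717 + 43772 + 15265 + 34039 + 12110 + 3189 + 12033 + 28475 + 7528 + 54013 + 13565 = 345589
—
[rate_bp_sum2: rate_bp > 1405 or status = 'default']
loan_id=900: ✓ → 58883
loan_id=901: ✓ → 62717
loan_id=902: ✗
loan_id=903: ✗
loan_id=904: ✗
loan_id=905: ✗
loan_id=906: ✗
loan_id=907: ✗
loan_id=908: ✓ → 28475
loan_id=909: ✗
loan_id=910: ✓ → 54013
loan_id=911: ✓ → 13565
rate_bp_sum2 = 58883 + 62717 + 28475 + 54013 + 13565 = 217653
—
[paid_sum: status = 'paid' or rate_bp < 1751]
loan_id=900: ✓ → 58883
loan_id=901: ✓ → 62717
loan_id=902: ✓ → 43772
loan_id=903: ✓ → 15265
loan_id=904: ✓ → 34039
loan_id=905: ✓ → 12110
loan_id=906: ✓ → 3189
loan_id=907: ✓ → 12033
loan_id=908: ✓ → 28475
loan_id=909: ✓ → 7528
loan_id=910: ✗
loan_id=911: ✗
paid_sum = 58883 + 62717 + 43772 + 15265 + 34039 + 12110 + 3189 + 12033 + 28475 + 7528 = 278011

rate_bp_sum=345589, rate_bp_sum2=217653, paid_sum=278011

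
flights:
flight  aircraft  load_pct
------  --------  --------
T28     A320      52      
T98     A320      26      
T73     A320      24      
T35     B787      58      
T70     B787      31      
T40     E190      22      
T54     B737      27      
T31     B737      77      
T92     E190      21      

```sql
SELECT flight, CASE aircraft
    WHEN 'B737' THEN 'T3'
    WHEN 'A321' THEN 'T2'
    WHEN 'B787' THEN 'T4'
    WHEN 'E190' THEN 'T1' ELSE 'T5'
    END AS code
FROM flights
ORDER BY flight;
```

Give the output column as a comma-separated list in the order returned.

T5, T3, T4, T1, T3, T4, T5, T1, T5

flight=T28: ELSE → T5
flight=T31: aircraft='B737' → T3
flight=T35: aircraft='B787' → T4
flight=T40: aircraft='E190' → T1
flight=T54: aircraft='B737' → T3
flight=T70: aircraft='B787' → T4
flight=T73: ELSE → T5
flight=T92: aircraft='E190' → T1
flight=T98: ELSE → T5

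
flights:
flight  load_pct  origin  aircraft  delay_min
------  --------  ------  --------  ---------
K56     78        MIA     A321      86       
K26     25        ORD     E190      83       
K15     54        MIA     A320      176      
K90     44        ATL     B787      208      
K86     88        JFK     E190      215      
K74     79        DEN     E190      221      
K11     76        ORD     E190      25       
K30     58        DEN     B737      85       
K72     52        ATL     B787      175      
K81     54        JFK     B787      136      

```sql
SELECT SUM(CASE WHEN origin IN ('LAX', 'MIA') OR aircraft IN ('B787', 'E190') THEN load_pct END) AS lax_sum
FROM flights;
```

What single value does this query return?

550

flight=K56: ✓ → 78
flight=K26: ✓ → 25
flight=K15: ✓ → 54
flight=K90: ✓ → 44
flight=K86: ✓ → 88
flight=K74: ✓ → 79
flight=K11: ✓ → 76
flight=K30: ✗
flight=K72: ✓ → 52
flight=K81: ✓ → 54
lax_sum = 78 + 25 + 54 + 44 + 88 + 79 + 76 + 52 + 54 = 550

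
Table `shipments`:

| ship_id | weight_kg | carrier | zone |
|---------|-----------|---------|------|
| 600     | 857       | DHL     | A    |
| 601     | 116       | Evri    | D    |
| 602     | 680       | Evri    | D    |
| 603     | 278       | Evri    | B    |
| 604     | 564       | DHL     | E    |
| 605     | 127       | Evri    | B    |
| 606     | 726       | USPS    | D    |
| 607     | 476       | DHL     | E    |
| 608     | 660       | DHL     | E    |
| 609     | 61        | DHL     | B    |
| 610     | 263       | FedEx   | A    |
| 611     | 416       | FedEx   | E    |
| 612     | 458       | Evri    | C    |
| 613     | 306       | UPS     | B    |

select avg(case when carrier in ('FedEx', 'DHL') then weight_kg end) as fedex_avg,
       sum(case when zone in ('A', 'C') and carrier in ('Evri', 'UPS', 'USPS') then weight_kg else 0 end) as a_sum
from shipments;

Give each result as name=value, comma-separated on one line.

fedex_avg=471, a_sum=458

[fedex_avg: carrier in ('FedEx', 'DHL')]
ship_id=600: ✓ → 857
ship_id=601: ✗
ship_id=602: ✗
ship_id=603: ✗
ship_id=604: ✓ → 564
ship_id=605: ✗
ship_id=606: ✗
ship_id=607: ✓ → 476
ship_id=608: ✓ → 660
ship_id=609: ✓ → 61
ship_id=610: ✓ → 263
ship_id=611: ✓ → 416
ship_id=612: ✗
ship_id=613: ✗
fedex_avg = (857 + 564 + 476 + 660 + 61 + 263 + 416) / 7 = 471
—
[a_sum: zone in ('A', 'C') and carrier in ('Evri', 'UPS', 'USPS')]
ship_id=600: ✗
ship_id=601: ✗
ship_id=602: ✗
ship_id=603: ✗
ship_id=604: ✗
ship_id=605: ✗
ship_id=606: ✗
ship_id=607: ✗
ship_id=608: ✗
ship_id=609: ✗
ship_id=610: ✗
ship_id=611: ✗
ship_id=612: ✓ → 458
ship_id=613: ✗
a_sum = 458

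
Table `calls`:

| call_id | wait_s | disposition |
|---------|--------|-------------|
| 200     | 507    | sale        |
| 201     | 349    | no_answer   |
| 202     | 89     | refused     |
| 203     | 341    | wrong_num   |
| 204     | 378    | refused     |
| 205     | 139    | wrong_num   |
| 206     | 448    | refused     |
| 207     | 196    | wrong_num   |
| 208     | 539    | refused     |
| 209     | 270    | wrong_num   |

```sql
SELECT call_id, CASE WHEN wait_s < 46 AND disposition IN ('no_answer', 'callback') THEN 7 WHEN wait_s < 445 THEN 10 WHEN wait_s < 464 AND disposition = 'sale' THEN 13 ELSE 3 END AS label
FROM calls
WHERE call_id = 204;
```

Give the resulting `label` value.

call_id = 204: wait_s=378, disposition=refused.
wait_s < 46 AND disposition IN ('no_answer', 'callback') → false
wait_s < 445 → true → 10

10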